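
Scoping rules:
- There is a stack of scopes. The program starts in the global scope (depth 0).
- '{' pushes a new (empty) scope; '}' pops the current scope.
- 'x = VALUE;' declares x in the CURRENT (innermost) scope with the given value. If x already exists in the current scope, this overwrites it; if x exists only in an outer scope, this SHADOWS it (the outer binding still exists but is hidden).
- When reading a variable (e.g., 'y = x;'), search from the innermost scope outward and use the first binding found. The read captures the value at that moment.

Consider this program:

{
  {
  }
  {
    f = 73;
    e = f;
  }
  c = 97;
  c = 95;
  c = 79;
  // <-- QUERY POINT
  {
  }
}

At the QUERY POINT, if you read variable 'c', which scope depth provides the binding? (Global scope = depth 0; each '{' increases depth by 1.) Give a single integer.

Step 1: enter scope (depth=1)
Step 2: enter scope (depth=2)
Step 3: exit scope (depth=1)
Step 4: enter scope (depth=2)
Step 5: declare f=73 at depth 2
Step 6: declare e=(read f)=73 at depth 2
Step 7: exit scope (depth=1)
Step 8: declare c=97 at depth 1
Step 9: declare c=95 at depth 1
Step 10: declare c=79 at depth 1
Visible at query point: c=79

Answer: 1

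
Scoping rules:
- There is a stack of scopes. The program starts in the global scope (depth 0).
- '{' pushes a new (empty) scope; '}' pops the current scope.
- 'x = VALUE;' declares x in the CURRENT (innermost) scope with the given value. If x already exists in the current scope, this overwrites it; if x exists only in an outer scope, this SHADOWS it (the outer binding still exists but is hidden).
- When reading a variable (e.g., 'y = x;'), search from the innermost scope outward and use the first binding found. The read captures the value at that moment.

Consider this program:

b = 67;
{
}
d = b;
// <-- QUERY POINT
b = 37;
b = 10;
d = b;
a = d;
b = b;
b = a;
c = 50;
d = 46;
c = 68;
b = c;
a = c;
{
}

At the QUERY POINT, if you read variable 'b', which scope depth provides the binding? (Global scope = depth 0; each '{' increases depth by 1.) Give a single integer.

Answer: 0

Derivation:
Step 1: declare b=67 at depth 0
Step 2: enter scope (depth=1)
Step 3: exit scope (depth=0)
Step 4: declare d=(read b)=67 at depth 0
Visible at query point: b=67 d=67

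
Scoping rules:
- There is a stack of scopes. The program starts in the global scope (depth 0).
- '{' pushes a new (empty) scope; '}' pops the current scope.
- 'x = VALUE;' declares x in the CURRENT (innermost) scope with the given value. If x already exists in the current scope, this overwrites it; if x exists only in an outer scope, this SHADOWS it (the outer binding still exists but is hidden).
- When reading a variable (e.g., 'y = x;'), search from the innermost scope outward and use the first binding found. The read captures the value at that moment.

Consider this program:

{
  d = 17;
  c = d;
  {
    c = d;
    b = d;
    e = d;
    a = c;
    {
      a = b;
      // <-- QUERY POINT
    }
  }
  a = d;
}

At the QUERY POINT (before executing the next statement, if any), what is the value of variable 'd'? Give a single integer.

Answer: 17

Derivation:
Step 1: enter scope (depth=1)
Step 2: declare d=17 at depth 1
Step 3: declare c=(read d)=17 at depth 1
Step 4: enter scope (depth=2)
Step 5: declare c=(read d)=17 at depth 2
Step 6: declare b=(read d)=17 at depth 2
Step 7: declare e=(read d)=17 at depth 2
Step 8: declare a=(read c)=17 at depth 2
Step 9: enter scope (depth=3)
Step 10: declare a=(read b)=17 at depth 3
Visible at query point: a=17 b=17 c=17 d=17 e=17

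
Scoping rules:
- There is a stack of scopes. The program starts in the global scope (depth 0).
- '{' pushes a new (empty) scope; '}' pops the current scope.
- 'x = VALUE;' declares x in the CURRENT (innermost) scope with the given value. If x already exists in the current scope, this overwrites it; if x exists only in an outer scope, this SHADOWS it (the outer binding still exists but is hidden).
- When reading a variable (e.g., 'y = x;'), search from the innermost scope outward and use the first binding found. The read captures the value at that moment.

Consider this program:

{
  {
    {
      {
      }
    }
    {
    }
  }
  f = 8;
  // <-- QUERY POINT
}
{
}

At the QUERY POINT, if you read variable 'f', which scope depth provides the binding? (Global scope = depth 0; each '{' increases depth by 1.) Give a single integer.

Answer: 1

Derivation:
Step 1: enter scope (depth=1)
Step 2: enter scope (depth=2)
Step 3: enter scope (depth=3)
Step 4: enter scope (depth=4)
Step 5: exit scope (depth=3)
Step 6: exit scope (depth=2)
Step 7: enter scope (depth=3)
Step 8: exit scope (depth=2)
Step 9: exit scope (depth=1)
Step 10: declare f=8 at depth 1
Visible at query point: f=8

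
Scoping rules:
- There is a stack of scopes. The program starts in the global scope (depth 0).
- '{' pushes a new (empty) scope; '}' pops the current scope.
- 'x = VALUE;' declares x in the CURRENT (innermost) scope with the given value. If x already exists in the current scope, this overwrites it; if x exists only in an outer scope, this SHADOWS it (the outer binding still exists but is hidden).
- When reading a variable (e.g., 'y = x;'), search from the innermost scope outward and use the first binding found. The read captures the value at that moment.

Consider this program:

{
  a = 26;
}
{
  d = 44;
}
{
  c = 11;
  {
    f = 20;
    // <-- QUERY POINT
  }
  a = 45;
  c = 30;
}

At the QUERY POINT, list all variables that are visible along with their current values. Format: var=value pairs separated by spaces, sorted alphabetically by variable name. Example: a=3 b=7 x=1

Answer: c=11 f=20

Derivation:
Step 1: enter scope (depth=1)
Step 2: declare a=26 at depth 1
Step 3: exit scope (depth=0)
Step 4: enter scope (depth=1)
Step 5: declare d=44 at depth 1
Step 6: exit scope (depth=0)
Step 7: enter scope (depth=1)
Step 8: declare c=11 at depth 1
Step 9: enter scope (depth=2)
Step 10: declare f=20 at depth 2
Visible at query point: c=11 f=20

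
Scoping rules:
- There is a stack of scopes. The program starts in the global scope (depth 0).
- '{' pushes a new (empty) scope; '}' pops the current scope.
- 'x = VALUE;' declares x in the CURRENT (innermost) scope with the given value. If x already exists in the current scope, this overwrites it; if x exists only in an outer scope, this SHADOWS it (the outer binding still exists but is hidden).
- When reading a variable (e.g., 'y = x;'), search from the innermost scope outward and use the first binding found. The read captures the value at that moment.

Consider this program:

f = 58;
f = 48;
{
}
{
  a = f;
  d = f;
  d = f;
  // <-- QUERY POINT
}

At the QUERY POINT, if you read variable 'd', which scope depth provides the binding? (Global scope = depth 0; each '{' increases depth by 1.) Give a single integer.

Answer: 1

Derivation:
Step 1: declare f=58 at depth 0
Step 2: declare f=48 at depth 0
Step 3: enter scope (depth=1)
Step 4: exit scope (depth=0)
Step 5: enter scope (depth=1)
Step 6: declare a=(read f)=48 at depth 1
Step 7: declare d=(read f)=48 at depth 1
Step 8: declare d=(read f)=48 at depth 1
Visible at query point: a=48 d=48 f=48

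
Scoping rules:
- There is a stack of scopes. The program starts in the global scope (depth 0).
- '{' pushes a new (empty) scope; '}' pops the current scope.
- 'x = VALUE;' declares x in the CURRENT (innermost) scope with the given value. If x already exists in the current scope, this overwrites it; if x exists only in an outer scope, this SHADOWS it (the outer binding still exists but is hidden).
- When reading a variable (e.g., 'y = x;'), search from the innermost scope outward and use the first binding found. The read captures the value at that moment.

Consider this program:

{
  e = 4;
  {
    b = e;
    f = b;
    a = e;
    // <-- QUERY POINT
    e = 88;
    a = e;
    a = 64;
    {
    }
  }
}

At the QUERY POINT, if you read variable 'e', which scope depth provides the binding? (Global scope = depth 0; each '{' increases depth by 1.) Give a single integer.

Answer: 1

Derivation:
Step 1: enter scope (depth=1)
Step 2: declare e=4 at depth 1
Step 3: enter scope (depth=2)
Step 4: declare b=(read e)=4 at depth 2
Step 5: declare f=(read b)=4 at depth 2
Step 6: declare a=(read e)=4 at depth 2
Visible at query point: a=4 b=4 e=4 f=4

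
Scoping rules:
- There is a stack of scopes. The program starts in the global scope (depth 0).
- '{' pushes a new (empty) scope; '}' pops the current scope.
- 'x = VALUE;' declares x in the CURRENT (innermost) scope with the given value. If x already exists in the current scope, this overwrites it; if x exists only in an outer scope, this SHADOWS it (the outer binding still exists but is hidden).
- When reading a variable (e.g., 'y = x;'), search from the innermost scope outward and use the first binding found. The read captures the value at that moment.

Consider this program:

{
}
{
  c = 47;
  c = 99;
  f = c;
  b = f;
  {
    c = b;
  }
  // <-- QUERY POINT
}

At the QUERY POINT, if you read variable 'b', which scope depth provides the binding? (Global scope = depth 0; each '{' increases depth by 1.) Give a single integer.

Step 1: enter scope (depth=1)
Step 2: exit scope (depth=0)
Step 3: enter scope (depth=1)
Step 4: declare c=47 at depth 1
Step 5: declare c=99 at depth 1
Step 6: declare f=(read c)=99 at depth 1
Step 7: declare b=(read f)=99 at depth 1
Step 8: enter scope (depth=2)
Step 9: declare c=(read b)=99 at depth 2
Step 10: exit scope (depth=1)
Visible at query point: b=99 c=99 f=99

Answer: 1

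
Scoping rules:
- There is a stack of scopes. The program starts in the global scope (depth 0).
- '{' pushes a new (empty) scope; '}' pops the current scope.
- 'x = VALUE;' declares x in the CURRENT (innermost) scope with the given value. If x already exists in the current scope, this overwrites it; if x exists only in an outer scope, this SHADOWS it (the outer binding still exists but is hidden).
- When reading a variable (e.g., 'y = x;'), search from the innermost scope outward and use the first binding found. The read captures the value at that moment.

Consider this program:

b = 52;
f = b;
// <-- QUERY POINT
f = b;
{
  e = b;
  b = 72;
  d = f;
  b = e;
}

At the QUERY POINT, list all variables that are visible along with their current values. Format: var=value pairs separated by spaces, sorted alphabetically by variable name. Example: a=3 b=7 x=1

Answer: b=52 f=52

Derivation:
Step 1: declare b=52 at depth 0
Step 2: declare f=(read b)=52 at depth 0
Visible at query point: b=52 f=52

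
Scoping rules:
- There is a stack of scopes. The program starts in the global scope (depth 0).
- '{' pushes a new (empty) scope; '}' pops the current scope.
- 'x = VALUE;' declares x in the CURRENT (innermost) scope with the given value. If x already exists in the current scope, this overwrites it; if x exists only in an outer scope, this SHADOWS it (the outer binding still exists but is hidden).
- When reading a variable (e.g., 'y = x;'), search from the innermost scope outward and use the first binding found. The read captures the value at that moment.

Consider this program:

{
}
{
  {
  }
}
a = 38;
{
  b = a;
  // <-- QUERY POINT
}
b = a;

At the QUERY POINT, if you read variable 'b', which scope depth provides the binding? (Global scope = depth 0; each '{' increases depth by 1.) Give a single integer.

Step 1: enter scope (depth=1)
Step 2: exit scope (depth=0)
Step 3: enter scope (depth=1)
Step 4: enter scope (depth=2)
Step 5: exit scope (depth=1)
Step 6: exit scope (depth=0)
Step 7: declare a=38 at depth 0
Step 8: enter scope (depth=1)
Step 9: declare b=(read a)=38 at depth 1
Visible at query point: a=38 b=38

Answer: 1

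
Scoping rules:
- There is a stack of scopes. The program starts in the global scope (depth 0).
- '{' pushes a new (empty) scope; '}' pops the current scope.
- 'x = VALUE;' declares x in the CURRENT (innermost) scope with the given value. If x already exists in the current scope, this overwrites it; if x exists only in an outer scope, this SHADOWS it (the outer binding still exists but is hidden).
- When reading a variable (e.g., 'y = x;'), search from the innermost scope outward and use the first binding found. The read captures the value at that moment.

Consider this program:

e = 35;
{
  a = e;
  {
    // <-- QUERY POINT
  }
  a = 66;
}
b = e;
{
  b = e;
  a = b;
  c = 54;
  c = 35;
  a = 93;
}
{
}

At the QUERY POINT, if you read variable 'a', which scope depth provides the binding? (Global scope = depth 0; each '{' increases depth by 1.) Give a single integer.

Answer: 1

Derivation:
Step 1: declare e=35 at depth 0
Step 2: enter scope (depth=1)
Step 3: declare a=(read e)=35 at depth 1
Step 4: enter scope (depth=2)
Visible at query point: a=35 e=35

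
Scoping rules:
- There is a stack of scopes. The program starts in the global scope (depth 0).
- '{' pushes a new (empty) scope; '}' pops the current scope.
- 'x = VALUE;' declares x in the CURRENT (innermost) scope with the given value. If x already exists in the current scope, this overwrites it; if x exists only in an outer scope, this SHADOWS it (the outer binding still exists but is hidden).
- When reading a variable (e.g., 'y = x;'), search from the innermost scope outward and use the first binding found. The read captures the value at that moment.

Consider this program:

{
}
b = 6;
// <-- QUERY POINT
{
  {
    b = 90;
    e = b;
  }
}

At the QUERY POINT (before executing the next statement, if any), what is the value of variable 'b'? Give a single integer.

Answer: 6

Derivation:
Step 1: enter scope (depth=1)
Step 2: exit scope (depth=0)
Step 3: declare b=6 at depth 0
Visible at query point: b=6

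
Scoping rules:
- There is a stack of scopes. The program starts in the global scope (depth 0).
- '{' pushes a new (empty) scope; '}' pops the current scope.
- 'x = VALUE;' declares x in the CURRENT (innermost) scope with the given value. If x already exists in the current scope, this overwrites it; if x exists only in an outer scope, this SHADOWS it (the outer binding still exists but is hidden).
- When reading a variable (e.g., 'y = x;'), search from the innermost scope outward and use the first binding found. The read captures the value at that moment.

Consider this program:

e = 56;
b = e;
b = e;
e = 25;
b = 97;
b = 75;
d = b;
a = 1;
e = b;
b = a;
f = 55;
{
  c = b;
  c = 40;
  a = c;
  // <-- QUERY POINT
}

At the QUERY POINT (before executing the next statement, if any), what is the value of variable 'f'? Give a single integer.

Answer: 55

Derivation:
Step 1: declare e=56 at depth 0
Step 2: declare b=(read e)=56 at depth 0
Step 3: declare b=(read e)=56 at depth 0
Step 4: declare e=25 at depth 0
Step 5: declare b=97 at depth 0
Step 6: declare b=75 at depth 0
Step 7: declare d=(read b)=75 at depth 0
Step 8: declare a=1 at depth 0
Step 9: declare e=(read b)=75 at depth 0
Step 10: declare b=(read a)=1 at depth 0
Step 11: declare f=55 at depth 0
Step 12: enter scope (depth=1)
Step 13: declare c=(read b)=1 at depth 1
Step 14: declare c=40 at depth 1
Step 15: declare a=(read c)=40 at depth 1
Visible at query point: a=40 b=1 c=40 d=75 e=75 f=55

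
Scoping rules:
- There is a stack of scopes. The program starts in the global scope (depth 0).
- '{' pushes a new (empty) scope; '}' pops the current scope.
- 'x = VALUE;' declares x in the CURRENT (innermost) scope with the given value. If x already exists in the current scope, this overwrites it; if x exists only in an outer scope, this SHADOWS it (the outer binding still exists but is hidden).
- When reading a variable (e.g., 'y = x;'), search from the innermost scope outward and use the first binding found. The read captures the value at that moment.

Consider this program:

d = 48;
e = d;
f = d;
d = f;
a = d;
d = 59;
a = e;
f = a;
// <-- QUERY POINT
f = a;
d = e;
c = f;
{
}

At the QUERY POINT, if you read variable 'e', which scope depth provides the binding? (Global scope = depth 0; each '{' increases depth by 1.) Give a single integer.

Step 1: declare d=48 at depth 0
Step 2: declare e=(read d)=48 at depth 0
Step 3: declare f=(read d)=48 at depth 0
Step 4: declare d=(read f)=48 at depth 0
Step 5: declare a=(read d)=48 at depth 0
Step 6: declare d=59 at depth 0
Step 7: declare a=(read e)=48 at depth 0
Step 8: declare f=(read a)=48 at depth 0
Visible at query point: a=48 d=59 e=48 f=48

Answer: 0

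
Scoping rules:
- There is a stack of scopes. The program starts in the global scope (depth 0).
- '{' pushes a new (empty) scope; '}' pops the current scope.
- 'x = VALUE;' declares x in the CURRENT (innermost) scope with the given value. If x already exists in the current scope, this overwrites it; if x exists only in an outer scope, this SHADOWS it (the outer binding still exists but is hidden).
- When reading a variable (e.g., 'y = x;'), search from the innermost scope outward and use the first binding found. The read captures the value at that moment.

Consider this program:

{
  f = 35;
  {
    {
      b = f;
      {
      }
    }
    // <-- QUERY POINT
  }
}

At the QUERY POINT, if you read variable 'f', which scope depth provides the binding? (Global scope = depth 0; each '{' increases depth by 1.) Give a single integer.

Answer: 1

Derivation:
Step 1: enter scope (depth=1)
Step 2: declare f=35 at depth 1
Step 3: enter scope (depth=2)
Step 4: enter scope (depth=3)
Step 5: declare b=(read f)=35 at depth 3
Step 6: enter scope (depth=4)
Step 7: exit scope (depth=3)
Step 8: exit scope (depth=2)
Visible at query point: f=35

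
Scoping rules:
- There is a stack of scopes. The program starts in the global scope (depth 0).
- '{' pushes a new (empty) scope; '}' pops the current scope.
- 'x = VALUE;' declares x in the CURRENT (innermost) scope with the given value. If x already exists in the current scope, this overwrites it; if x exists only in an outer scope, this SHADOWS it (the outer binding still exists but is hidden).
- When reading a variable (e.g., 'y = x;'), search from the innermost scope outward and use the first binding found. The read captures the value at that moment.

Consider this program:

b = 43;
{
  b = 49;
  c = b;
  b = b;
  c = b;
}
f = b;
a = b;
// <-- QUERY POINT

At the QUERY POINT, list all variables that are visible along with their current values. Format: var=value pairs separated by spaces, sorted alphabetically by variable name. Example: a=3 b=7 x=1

Step 1: declare b=43 at depth 0
Step 2: enter scope (depth=1)
Step 3: declare b=49 at depth 1
Step 4: declare c=(read b)=49 at depth 1
Step 5: declare b=(read b)=49 at depth 1
Step 6: declare c=(read b)=49 at depth 1
Step 7: exit scope (depth=0)
Step 8: declare f=(read b)=43 at depth 0
Step 9: declare a=(read b)=43 at depth 0
Visible at query point: a=43 b=43 f=43

Answer: a=43 b=43 f=43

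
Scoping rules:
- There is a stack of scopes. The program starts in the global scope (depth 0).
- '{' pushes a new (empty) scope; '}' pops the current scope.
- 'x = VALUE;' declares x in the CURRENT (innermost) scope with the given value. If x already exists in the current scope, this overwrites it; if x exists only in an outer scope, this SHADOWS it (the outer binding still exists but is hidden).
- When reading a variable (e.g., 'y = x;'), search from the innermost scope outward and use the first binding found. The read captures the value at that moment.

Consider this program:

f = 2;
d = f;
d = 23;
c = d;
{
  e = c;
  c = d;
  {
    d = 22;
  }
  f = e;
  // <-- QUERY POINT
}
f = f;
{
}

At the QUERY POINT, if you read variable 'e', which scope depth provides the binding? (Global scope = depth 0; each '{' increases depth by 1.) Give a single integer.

Answer: 1

Derivation:
Step 1: declare f=2 at depth 0
Step 2: declare d=(read f)=2 at depth 0
Step 3: declare d=23 at depth 0
Step 4: declare c=(read d)=23 at depth 0
Step 5: enter scope (depth=1)
Step 6: declare e=(read c)=23 at depth 1
Step 7: declare c=(read d)=23 at depth 1
Step 8: enter scope (depth=2)
Step 9: declare d=22 at depth 2
Step 10: exit scope (depth=1)
Step 11: declare f=(read e)=23 at depth 1
Visible at query point: c=23 d=23 e=23 f=23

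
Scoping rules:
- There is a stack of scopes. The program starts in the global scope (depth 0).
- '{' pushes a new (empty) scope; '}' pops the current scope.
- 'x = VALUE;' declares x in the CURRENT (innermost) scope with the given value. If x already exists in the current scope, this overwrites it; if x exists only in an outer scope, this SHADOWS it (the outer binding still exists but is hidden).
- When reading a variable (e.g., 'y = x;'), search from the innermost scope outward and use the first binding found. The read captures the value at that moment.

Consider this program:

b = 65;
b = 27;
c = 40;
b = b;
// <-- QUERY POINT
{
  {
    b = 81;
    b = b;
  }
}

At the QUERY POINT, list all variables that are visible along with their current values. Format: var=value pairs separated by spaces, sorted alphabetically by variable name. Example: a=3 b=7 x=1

Answer: b=27 c=40

Derivation:
Step 1: declare b=65 at depth 0
Step 2: declare b=27 at depth 0
Step 3: declare c=40 at depth 0
Step 4: declare b=(read b)=27 at depth 0
Visible at query point: b=27 c=40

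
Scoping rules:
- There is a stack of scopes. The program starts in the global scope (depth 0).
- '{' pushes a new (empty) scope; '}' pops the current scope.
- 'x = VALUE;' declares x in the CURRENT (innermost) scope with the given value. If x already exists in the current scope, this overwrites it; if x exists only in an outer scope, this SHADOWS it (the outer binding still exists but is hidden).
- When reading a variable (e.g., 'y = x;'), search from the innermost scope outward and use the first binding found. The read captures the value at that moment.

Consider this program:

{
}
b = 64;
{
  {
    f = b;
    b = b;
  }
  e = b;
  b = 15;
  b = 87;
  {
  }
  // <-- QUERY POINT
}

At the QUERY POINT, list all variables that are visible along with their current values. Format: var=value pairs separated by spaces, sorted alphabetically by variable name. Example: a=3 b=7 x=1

Step 1: enter scope (depth=1)
Step 2: exit scope (depth=0)
Step 3: declare b=64 at depth 0
Step 4: enter scope (depth=1)
Step 5: enter scope (depth=2)
Step 6: declare f=(read b)=64 at depth 2
Step 7: declare b=(read b)=64 at depth 2
Step 8: exit scope (depth=1)
Step 9: declare e=(read b)=64 at depth 1
Step 10: declare b=15 at depth 1
Step 11: declare b=87 at depth 1
Step 12: enter scope (depth=2)
Step 13: exit scope (depth=1)
Visible at query point: b=87 e=64

Answer: b=87 e=64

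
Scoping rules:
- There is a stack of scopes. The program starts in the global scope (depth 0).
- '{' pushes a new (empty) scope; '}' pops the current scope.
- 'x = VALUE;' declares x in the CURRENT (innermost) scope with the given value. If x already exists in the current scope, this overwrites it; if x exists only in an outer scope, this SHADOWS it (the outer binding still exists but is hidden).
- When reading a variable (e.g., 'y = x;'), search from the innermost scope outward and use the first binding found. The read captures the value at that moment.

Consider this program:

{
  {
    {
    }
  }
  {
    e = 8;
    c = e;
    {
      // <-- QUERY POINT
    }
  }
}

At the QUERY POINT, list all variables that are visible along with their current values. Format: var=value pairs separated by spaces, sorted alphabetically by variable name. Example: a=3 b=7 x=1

Step 1: enter scope (depth=1)
Step 2: enter scope (depth=2)
Step 3: enter scope (depth=3)
Step 4: exit scope (depth=2)
Step 5: exit scope (depth=1)
Step 6: enter scope (depth=2)
Step 7: declare e=8 at depth 2
Step 8: declare c=(read e)=8 at depth 2
Step 9: enter scope (depth=3)
Visible at query point: c=8 e=8

Answer: c=8 e=8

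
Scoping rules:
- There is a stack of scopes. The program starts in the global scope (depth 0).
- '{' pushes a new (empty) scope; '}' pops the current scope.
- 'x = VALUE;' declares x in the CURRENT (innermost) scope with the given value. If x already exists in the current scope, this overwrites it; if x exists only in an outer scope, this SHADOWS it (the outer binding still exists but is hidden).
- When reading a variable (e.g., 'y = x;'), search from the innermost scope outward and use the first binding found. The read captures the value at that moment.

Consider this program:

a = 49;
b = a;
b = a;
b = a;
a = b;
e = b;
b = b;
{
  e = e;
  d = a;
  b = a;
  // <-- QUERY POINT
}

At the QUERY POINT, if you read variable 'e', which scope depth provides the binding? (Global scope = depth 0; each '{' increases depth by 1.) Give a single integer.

Step 1: declare a=49 at depth 0
Step 2: declare b=(read a)=49 at depth 0
Step 3: declare b=(read a)=49 at depth 0
Step 4: declare b=(read a)=49 at depth 0
Step 5: declare a=(read b)=49 at depth 0
Step 6: declare e=(read b)=49 at depth 0
Step 7: declare b=(read b)=49 at depth 0
Step 8: enter scope (depth=1)
Step 9: declare e=(read e)=49 at depth 1
Step 10: declare d=(read a)=49 at depth 1
Step 11: declare b=(read a)=49 at depth 1
Visible at query point: a=49 b=49 d=49 e=49

Answer: 1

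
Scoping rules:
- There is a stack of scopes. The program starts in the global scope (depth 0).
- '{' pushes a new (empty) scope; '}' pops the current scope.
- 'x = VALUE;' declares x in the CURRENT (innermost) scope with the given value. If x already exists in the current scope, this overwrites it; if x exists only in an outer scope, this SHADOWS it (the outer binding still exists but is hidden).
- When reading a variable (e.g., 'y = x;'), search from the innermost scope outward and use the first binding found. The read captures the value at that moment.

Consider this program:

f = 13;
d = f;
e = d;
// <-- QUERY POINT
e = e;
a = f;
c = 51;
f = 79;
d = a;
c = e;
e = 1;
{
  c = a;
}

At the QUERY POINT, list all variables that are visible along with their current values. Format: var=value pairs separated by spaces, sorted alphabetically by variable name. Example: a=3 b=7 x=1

Step 1: declare f=13 at depth 0
Step 2: declare d=(read f)=13 at depth 0
Step 3: declare e=(read d)=13 at depth 0
Visible at query point: d=13 e=13 f=13

Answer: d=13 e=13 f=13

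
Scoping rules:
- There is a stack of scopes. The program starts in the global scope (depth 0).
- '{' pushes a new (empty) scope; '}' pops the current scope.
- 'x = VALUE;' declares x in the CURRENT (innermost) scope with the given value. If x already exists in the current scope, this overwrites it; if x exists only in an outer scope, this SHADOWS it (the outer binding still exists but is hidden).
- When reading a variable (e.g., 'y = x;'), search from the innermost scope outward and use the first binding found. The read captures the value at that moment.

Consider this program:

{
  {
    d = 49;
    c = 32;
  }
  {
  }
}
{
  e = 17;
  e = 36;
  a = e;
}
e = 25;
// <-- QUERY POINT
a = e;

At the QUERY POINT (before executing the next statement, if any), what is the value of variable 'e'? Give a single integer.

Answer: 25

Derivation:
Step 1: enter scope (depth=1)
Step 2: enter scope (depth=2)
Step 3: declare d=49 at depth 2
Step 4: declare c=32 at depth 2
Step 5: exit scope (depth=1)
Step 6: enter scope (depth=2)
Step 7: exit scope (depth=1)
Step 8: exit scope (depth=0)
Step 9: enter scope (depth=1)
Step 10: declare e=17 at depth 1
Step 11: declare e=36 at depth 1
Step 12: declare a=(read e)=36 at depth 1
Step 13: exit scope (depth=0)
Step 14: declare e=25 at depth 0
Visible at query point: e=25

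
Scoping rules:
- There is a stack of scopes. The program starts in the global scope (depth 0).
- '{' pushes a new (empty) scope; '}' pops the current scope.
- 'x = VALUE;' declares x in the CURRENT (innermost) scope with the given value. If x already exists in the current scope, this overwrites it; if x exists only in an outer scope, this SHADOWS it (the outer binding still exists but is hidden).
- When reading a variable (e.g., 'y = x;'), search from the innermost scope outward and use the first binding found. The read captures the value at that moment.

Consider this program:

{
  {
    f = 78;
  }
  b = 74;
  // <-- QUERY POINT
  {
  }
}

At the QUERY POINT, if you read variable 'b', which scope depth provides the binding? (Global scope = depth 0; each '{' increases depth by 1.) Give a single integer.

Answer: 1

Derivation:
Step 1: enter scope (depth=1)
Step 2: enter scope (depth=2)
Step 3: declare f=78 at depth 2
Step 4: exit scope (depth=1)
Step 5: declare b=74 at depth 1
Visible at query point: b=74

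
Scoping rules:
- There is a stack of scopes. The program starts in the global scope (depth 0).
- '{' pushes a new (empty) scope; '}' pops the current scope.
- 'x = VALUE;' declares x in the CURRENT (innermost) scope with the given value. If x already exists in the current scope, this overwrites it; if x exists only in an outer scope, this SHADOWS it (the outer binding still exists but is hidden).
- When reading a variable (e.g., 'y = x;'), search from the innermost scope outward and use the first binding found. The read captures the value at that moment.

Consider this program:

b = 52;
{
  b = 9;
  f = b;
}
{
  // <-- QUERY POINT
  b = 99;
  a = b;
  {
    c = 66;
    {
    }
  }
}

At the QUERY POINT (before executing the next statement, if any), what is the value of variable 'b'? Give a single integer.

Answer: 52

Derivation:
Step 1: declare b=52 at depth 0
Step 2: enter scope (depth=1)
Step 3: declare b=9 at depth 1
Step 4: declare f=(read b)=9 at depth 1
Step 5: exit scope (depth=0)
Step 6: enter scope (depth=1)
Visible at query point: b=52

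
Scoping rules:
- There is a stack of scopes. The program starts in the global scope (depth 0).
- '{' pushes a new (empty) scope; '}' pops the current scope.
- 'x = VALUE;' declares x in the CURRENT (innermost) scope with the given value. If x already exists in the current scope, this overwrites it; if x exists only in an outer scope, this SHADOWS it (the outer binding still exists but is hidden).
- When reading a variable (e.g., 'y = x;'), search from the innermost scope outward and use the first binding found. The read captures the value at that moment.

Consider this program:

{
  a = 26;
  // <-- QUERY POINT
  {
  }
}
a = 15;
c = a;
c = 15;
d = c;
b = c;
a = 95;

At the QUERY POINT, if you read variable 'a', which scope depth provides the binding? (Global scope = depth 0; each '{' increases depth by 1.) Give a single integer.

Answer: 1

Derivation:
Step 1: enter scope (depth=1)
Step 2: declare a=26 at depth 1
Visible at query point: a=26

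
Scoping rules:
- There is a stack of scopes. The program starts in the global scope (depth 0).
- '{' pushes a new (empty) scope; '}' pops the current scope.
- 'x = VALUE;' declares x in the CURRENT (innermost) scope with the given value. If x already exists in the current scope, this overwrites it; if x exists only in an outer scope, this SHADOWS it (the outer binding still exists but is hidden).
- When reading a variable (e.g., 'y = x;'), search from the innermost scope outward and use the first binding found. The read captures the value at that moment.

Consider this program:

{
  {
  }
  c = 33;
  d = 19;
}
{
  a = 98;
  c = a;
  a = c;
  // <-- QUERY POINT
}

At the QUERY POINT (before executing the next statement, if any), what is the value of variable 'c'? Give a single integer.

Answer: 98

Derivation:
Step 1: enter scope (depth=1)
Step 2: enter scope (depth=2)
Step 3: exit scope (depth=1)
Step 4: declare c=33 at depth 1
Step 5: declare d=19 at depth 1
Step 6: exit scope (depth=0)
Step 7: enter scope (depth=1)
Step 8: declare a=98 at depth 1
Step 9: declare c=(read a)=98 at depth 1
Step 10: declare a=(read c)=98 at depth 1
Visible at query point: a=98 c=98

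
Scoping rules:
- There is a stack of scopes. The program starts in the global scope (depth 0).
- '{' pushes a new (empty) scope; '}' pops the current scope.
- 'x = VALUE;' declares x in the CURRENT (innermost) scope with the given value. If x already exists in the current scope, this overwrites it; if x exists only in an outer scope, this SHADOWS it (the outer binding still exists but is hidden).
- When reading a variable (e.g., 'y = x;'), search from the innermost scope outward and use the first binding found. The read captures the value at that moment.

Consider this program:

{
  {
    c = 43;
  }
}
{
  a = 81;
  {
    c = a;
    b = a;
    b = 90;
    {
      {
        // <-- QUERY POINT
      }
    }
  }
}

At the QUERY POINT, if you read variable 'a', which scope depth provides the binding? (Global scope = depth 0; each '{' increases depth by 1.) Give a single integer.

Answer: 1

Derivation:
Step 1: enter scope (depth=1)
Step 2: enter scope (depth=2)
Step 3: declare c=43 at depth 2
Step 4: exit scope (depth=1)
Step 5: exit scope (depth=0)
Step 6: enter scope (depth=1)
Step 7: declare a=81 at depth 1
Step 8: enter scope (depth=2)
Step 9: declare c=(read a)=81 at depth 2
Step 10: declare b=(read a)=81 at depth 2
Step 11: declare b=90 at depth 2
Step 12: enter scope (depth=3)
Step 13: enter scope (depth=4)
Visible at query point: a=81 b=90 c=81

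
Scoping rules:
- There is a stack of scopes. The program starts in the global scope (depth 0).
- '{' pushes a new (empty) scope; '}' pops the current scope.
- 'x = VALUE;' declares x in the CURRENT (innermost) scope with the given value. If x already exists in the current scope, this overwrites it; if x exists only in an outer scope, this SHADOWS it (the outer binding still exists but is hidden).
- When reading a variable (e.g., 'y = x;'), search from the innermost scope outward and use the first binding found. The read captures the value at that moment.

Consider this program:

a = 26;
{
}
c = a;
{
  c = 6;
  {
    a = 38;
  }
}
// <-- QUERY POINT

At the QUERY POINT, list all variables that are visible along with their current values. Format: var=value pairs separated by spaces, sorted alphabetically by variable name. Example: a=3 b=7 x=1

Answer: a=26 c=26

Derivation:
Step 1: declare a=26 at depth 0
Step 2: enter scope (depth=1)
Step 3: exit scope (depth=0)
Step 4: declare c=(read a)=26 at depth 0
Step 5: enter scope (depth=1)
Step 6: declare c=6 at depth 1
Step 7: enter scope (depth=2)
Step 8: declare a=38 at depth 2
Step 9: exit scope (depth=1)
Step 10: exit scope (depth=0)
Visible at query point: a=26 c=26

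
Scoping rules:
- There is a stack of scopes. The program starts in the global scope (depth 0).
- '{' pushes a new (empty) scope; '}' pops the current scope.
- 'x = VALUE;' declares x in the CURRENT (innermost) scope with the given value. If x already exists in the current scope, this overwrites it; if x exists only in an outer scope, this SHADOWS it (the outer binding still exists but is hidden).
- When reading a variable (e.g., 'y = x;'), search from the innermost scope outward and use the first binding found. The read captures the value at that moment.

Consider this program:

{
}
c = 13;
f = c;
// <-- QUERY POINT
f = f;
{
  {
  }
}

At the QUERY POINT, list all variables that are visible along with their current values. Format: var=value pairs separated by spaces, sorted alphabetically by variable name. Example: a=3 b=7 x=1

Step 1: enter scope (depth=1)
Step 2: exit scope (depth=0)
Step 3: declare c=13 at depth 0
Step 4: declare f=(read c)=13 at depth 0
Visible at query point: c=13 f=13

Answer: c=13 f=13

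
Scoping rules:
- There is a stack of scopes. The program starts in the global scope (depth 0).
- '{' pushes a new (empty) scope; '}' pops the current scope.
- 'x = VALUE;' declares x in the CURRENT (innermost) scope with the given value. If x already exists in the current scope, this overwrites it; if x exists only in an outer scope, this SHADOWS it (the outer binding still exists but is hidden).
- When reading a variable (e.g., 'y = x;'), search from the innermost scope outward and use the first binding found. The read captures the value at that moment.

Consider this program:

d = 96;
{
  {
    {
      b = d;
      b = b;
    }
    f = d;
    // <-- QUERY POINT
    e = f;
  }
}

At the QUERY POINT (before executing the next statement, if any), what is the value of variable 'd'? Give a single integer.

Step 1: declare d=96 at depth 0
Step 2: enter scope (depth=1)
Step 3: enter scope (depth=2)
Step 4: enter scope (depth=3)
Step 5: declare b=(read d)=96 at depth 3
Step 6: declare b=(read b)=96 at depth 3
Step 7: exit scope (depth=2)
Step 8: declare f=(read d)=96 at depth 2
Visible at query point: d=96 f=96

Answer: 96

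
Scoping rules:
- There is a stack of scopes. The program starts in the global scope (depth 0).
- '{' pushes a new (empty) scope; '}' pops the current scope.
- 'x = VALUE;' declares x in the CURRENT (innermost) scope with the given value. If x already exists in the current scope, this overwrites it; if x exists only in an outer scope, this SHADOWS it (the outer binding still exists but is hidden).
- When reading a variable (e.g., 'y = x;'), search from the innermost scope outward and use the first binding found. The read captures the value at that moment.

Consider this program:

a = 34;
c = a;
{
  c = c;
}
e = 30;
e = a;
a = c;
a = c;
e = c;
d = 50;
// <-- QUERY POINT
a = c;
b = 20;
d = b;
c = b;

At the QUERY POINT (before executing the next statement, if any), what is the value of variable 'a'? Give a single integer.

Step 1: declare a=34 at depth 0
Step 2: declare c=(read a)=34 at depth 0
Step 3: enter scope (depth=1)
Step 4: declare c=(read c)=34 at depth 1
Step 5: exit scope (depth=0)
Step 6: declare e=30 at depth 0
Step 7: declare e=(read a)=34 at depth 0
Step 8: declare a=(read c)=34 at depth 0
Step 9: declare a=(read c)=34 at depth 0
Step 10: declare e=(read c)=34 at depth 0
Step 11: declare d=50 at depth 0
Visible at query point: a=34 c=34 d=50 e=34

Answer: 34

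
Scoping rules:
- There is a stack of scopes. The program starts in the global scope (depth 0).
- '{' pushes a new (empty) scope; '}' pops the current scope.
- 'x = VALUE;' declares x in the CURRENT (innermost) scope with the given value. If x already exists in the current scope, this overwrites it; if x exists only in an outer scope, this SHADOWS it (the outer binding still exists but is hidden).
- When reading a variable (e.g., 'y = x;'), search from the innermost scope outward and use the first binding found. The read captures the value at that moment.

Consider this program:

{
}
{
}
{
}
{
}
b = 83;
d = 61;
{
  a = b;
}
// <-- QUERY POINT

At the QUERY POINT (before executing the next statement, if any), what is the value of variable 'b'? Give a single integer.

Answer: 83

Derivation:
Step 1: enter scope (depth=1)
Step 2: exit scope (depth=0)
Step 3: enter scope (depth=1)
Step 4: exit scope (depth=0)
Step 5: enter scope (depth=1)
Step 6: exit scope (depth=0)
Step 7: enter scope (depth=1)
Step 8: exit scope (depth=0)
Step 9: declare b=83 at depth 0
Step 10: declare d=61 at depth 0
Step 11: enter scope (depth=1)
Step 12: declare a=(read b)=83 at depth 1
Step 13: exit scope (depth=0)
Visible at query point: b=83 d=61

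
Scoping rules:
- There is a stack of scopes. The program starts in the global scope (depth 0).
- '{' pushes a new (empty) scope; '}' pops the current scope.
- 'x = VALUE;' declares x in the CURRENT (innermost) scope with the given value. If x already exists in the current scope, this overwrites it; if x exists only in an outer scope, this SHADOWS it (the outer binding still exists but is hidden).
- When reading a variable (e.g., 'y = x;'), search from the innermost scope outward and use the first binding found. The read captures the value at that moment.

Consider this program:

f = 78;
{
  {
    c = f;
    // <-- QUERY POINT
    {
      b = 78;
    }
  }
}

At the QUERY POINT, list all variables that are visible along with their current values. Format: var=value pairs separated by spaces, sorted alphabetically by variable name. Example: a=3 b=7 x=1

Answer: c=78 f=78

Derivation:
Step 1: declare f=78 at depth 0
Step 2: enter scope (depth=1)
Step 3: enter scope (depth=2)
Step 4: declare c=(read f)=78 at depth 2
Visible at query point: c=78 f=78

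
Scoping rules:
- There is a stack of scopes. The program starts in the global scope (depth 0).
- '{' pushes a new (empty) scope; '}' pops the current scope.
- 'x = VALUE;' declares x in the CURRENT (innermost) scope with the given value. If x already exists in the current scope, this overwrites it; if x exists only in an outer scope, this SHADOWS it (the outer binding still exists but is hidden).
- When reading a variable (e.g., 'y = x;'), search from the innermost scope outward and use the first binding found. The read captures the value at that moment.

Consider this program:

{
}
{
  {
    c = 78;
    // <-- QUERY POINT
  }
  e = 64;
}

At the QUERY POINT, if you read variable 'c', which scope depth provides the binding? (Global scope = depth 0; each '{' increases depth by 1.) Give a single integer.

Answer: 2

Derivation:
Step 1: enter scope (depth=1)
Step 2: exit scope (depth=0)
Step 3: enter scope (depth=1)
Step 4: enter scope (depth=2)
Step 5: declare c=78 at depth 2
Visible at query point: c=78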